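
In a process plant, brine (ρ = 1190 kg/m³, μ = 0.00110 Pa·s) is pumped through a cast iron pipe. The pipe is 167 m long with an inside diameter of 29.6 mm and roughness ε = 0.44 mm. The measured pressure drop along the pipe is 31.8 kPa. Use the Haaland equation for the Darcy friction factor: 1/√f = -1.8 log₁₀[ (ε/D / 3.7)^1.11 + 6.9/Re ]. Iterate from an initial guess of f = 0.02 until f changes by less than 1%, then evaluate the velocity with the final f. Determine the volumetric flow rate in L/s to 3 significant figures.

Q ≈ 0.310 L/s

Rearranging Darcy-Weisbach: V = √(2·ΔP·D/(f·L·ρ)). With ε/D = 0.00044/0.0296 = 0.0149, iterate starting from f = 0.02:
  f = 0.02 → V = √(2·3.18e+04·0.0296/(0.02·167·1190)) = 0.6882 m/s; Re = ρVD/μ = 2.204e+04; f → 0.0456
  f = 0.0456 → V = 0.4558 m/s; Re = 1.459e+04; f → 0.04656
  f = 0.04656 → V = 0.4511 m/s; Re = 1.444e+04; f → 0.04659
Converged (Δf/f < 1%). With the final f = 0.04659: V = √(2·3.18e+04·0.0296/(0.04659·167·1190)) = 0.4509 m/s.
Q = V·A = 0.4509·(π/4·0.0296²) = 0.0003103 m³/s = 0.310 L/s.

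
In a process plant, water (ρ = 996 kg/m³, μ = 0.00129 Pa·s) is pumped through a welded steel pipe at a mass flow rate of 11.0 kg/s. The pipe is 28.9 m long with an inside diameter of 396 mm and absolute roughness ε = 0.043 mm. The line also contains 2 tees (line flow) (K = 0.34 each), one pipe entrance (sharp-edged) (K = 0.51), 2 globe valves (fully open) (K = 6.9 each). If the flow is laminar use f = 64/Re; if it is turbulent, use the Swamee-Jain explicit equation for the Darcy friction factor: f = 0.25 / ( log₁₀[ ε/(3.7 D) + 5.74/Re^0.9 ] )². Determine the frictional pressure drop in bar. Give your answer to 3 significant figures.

A = πD²/4 = π(0.396)²/4 = 0.1232 m²; mean velocity V = ṁ/(ρA) = 11/(996 · 0.1232) = 0.08967 m/s.
Reynolds number Re = ρVD/μ = 996 · 0.08967 · 0.396 / 0.00129 = 2.742e+04.
Re > 4000 → turbulent. Relative roughness ε/D = 4.3e-05/0.396 = 0.000109. Swamee-Jain: f = 0.25/(log₁₀[0.000109/3.7 + 5.74/2.742e+04^0.9])² = 0.25/(log₁₀[2.93e-05 + 0.000582])² = 0.25/(-3.214)² = 0.0242.
Total minor-loss coefficient ΣK = 2·0.34 + 1·0.51 + 2·6.9 = 15.
ΔP = [f·L/D + ΣK]·(ρV²/2) = [0.0242·28.9/0.396 + 15]·(996·0.08967²/2) = [1.766 + 15]·4.004 = 67.1 Pa.
ΔP = 67.1 Pa = 6.71×10^-4 bar.

ΔP ≈ 6.71×10^-4 bar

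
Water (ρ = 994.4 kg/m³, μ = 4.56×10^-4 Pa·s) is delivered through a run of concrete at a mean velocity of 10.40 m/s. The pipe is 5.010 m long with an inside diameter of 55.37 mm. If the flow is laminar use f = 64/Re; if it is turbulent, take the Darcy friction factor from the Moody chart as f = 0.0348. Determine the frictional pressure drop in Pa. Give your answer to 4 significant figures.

ΔP ≈ 169300 Pa

Reynolds number Re = ρVD/μ = 994.4 · 10.4 · 0.05537 / 0.000456 = 1.256e+06.
Re > 4000 → turbulent; use the Moody-chart value f = 0.0348.
Darcy-Weisbach: ΔP = f(L/D)(ρV²/2) = 0.0348·(5.01/0.05537)·(994.4·10.4²/2) = 0.0348·90.48·5.378e+04 = 1.693e+05 Pa.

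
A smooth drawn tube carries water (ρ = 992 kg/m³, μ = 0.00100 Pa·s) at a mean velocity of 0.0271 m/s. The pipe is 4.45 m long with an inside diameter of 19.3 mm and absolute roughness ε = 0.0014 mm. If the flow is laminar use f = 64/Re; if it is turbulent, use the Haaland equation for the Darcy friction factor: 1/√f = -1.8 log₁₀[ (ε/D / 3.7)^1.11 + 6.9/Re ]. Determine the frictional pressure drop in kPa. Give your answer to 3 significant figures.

Reynolds number Re = ρVD/μ = 992 · 0.0271 · 0.0193 / 0.001 = 518.8.
Re < 2300 → laminar flow, so f = 64/Re = 64/518.8 = 0.1234 (the turbulent correlation is not needed).
Darcy-Weisbach: ΔP = f(L/D)(ρV²/2) = 0.1234·(4.45/0.0193)·(992·0.0271²/2) = 0.1234·230.6·0.3643 = 10.36 Pa.
ΔP = 10.36 Pa = 0.0104 kPa.

ΔP ≈ 0.0104 kPa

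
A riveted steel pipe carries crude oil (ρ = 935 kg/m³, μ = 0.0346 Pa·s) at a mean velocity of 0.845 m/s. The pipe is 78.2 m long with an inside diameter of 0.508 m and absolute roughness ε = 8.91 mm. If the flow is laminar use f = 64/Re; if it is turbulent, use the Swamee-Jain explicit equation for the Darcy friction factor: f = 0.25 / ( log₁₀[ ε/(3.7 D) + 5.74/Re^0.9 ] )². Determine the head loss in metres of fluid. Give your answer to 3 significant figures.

Reynolds number Re = ρVD/μ = 935 · 0.845 · 0.508 / 0.0346 = 1.16e+04.
Re > 4000 → turbulent. Relative roughness ε/D = 0.00891/0.508 = 0.0175. Swamee-Jain: f = 0.25/(log₁₀[0.0175/3.7 + 5.74/1.16e+04^0.9])² = 0.25/(log₁₀[0.00474 + 0.00126])² = 0.25/(-2.222)² = 0.05065.
Darcy-Weisbach: ΔP = f(L/D)(ρV²/2) = 0.05065·(78.2/0.508)·(935·0.845²/2) = 0.05065·153.9·333.8 = 2603 Pa.
Head loss h_f = ΔP/(ρg) = 2603/(935·9.81) = 0.284 m.

h_f ≈ 0.284 m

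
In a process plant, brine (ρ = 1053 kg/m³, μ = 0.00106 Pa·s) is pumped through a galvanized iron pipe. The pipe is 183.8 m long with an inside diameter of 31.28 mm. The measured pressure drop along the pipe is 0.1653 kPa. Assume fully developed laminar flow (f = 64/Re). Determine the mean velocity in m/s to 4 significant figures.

V ≈ 0.02594 m/s

For laminar flow, f = 64/Re with Re = ρVD/μ, so Darcy-Weisbach reduces to ΔP = 32μLV/D². Solving for V: V = ΔP·D²/(32μL) = 165.3·(0.03128)²/(32·0.00106·183.8) = 0.02594 m/s.
Check: Re = ρVD/μ = 1053·0.02594·0.03128/0.00106 = 806.1 < 2300, so the laminar assumption holds.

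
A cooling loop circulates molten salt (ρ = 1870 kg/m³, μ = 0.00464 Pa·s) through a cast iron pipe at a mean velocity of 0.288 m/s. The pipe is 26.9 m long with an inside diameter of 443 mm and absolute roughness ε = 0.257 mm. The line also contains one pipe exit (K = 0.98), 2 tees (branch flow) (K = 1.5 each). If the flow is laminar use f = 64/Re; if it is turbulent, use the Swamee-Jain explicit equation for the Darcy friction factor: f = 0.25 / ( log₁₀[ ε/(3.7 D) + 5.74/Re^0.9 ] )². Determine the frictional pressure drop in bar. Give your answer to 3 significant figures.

Reynolds number Re = ρVD/μ = 1870 · 0.288 · 0.443 / 0.00464 = 5.142e+04.
Re > 4000 → turbulent. Relative roughness ε/D = 0.000257/0.443 = 0.00058. Swamee-Jain: f = 0.25/(log₁₀[0.00058/3.7 + 5.74/5.142e+04^0.9])² = 0.25/(log₁₀[0.000157 + 0.00033])² = 0.25/(-3.312)² = 0.02279.
Total minor-loss coefficient ΣK = 1·0.98 + 2·1.5 = 3.98.
ΔP = [f·L/D + ΣK]·(ρV²/2) = [0.02279·26.9/0.443 + 3.98]·(1870·0.288²/2) = [1.384 + 3.98]·77.55 = 416 Pa.
ΔP = 416 Pa = 0.00416 bar.

ΔP ≈ 0.00416 bar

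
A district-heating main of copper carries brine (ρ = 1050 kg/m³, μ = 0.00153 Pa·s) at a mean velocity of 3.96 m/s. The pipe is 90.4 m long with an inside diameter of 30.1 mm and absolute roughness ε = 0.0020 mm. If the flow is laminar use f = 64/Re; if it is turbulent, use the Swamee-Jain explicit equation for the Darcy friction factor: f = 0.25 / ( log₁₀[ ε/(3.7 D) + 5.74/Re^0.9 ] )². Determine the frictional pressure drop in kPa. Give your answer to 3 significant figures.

Reynolds number Re = ρVD/μ = 1050 · 3.96 · 0.0301 / 0.00153 = 8.18e+04.
Re > 4000 → turbulent. Relative roughness ε/D = 2e-06/0.0301 = 6.64e-05. Swamee-Jain: f = 0.25/(log₁₀[6.64e-05/3.7 + 5.74/8.18e+04^0.9])² = 0.25/(log₁₀[1.8e-05 + 0.000217])² = 0.25/(-3.628)² = 0.01899.
Darcy-Weisbach: ΔP = f(L/D)(ρV²/2) = 0.01899·(90.4/0.0301)·(1050·3.96²/2) = 0.01899·3003·8233 = 4.696e+05 Pa.
ΔP = 4.696e+05 Pa = 470 kPa.

ΔP ≈ 470 kPa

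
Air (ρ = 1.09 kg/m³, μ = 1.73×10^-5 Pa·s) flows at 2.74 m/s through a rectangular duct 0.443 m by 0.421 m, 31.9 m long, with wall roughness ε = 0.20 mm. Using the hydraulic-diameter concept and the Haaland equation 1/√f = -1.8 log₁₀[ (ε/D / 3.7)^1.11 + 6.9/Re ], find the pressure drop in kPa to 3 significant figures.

Hydraulic diameter D_h = 4A/P = 4·(0.443·0.421)/(2·(0.443+0.421)) = 0.746/1.728 = 0.4317 m.
Re = ρVD_h/μ = 1.09·2.74·0.4317/1.73e-05 = 7.453e+04.
ε/D_h = 0.0002/0.4317 = 0.000463; Haaland gives 1/√f = -1.8 log₁₀[4.66e-05+9.26e-05] = 6.942, so f = 0.02075.
ΔP = f(L/D_h)(ρV²/2) = 0.02075·31.9/0.4317·4.092 = 6.274 Pa.
ΔP = 0.00627 kPa.

ΔP ≈ 0.00627 kPa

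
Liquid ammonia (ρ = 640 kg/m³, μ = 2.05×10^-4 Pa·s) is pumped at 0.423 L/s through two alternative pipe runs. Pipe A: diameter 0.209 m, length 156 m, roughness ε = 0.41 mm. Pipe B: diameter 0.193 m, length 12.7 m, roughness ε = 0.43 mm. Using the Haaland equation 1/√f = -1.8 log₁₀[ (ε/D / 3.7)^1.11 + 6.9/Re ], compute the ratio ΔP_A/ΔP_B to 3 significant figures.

ΔP_A/ΔP_B ≈ 8.32

Pipe A: V = Q/A = 0.000423/0.03431 = 0.01233 m/s; Re = 8045; ε/D = 0.00196; Haaland → f = 0.03516; ΔP_A = f(L/D)(ρV²/2) = 1.277 Pa.
Pipe B: V = Q/A = 0.000423/0.02926 = 0.01446 m/s; Re = 8712; ε/D = 0.00223; Haaland → f = 0.03486; ΔP_B = f(L/D)(ρV²/2) = 0.1535 Pa.
ΔP_A/ΔP_B = 1.277/0.1535 = 8.32.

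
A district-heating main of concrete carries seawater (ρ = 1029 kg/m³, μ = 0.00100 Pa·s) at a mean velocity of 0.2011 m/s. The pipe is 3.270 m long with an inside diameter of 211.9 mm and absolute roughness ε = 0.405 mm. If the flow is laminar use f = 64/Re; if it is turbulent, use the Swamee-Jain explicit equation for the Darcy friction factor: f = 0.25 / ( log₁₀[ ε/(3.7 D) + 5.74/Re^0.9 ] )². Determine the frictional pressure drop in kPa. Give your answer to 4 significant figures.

ΔP ≈ 0.008647 kPa

Reynolds number Re = ρVD/μ = 1029 · 0.2011 · 0.2119 / 0.001 = 4.385e+04.
Re > 4000 → turbulent. Relative roughness ε/D = 0.000405/0.2119 = 0.00191. Swamee-Jain: f = 0.25/(log₁₀[0.00191/3.7 + 5.74/4.385e+04^0.9])² = 0.25/(log₁₀[0.000517 + 0.000381])² = 0.25/(-3.047)² = 0.02693.
Darcy-Weisbach: ΔP = f(L/D)(ρV²/2) = 0.02693·(3.27/0.2119)·(1029·0.2011²/2) = 0.02693·15.43·20.81 = 8.647 Pa.
ΔP = 8.647 Pa = 0.008647 kPa.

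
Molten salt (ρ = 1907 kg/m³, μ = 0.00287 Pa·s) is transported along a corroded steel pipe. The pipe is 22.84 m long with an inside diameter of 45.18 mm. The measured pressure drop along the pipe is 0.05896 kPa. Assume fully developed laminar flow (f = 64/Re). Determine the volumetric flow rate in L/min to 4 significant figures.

Q ≈ 5.519 L/min

For laminar flow, f = 64/Re with Re = ρVD/μ, so Darcy-Weisbach reduces to ΔP = 32μLV/D². Solving for V: V = ΔP·D²/(32μL) = 58.96·(0.04518)²/(32·0.00287·22.84) = 0.05737 m/s.
Check: Re = ρVD/μ = 1907·0.05737·0.04518/0.00287 = 1722 < 2300, so the laminar assumption holds.
Q = V·A = 0.05737·(π/4·0.04518²) = 9.198e-05 m³/s = 5.519 L/min.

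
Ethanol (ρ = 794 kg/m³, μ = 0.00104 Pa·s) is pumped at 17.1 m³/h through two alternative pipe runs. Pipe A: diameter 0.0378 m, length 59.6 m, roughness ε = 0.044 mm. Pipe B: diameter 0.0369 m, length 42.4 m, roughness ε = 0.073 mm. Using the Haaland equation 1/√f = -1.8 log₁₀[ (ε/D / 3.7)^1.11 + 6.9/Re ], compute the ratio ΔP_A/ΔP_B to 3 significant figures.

ΔP_A/ΔP_B ≈ 1.12

Pipe A: V = Q/A = 0.00475/0.001122 = 4.233 m/s; Re = 1.222e+05; ε/D = 0.00116; Haaland → f = 0.02218; ΔP_A = f(L/D)(ρV²/2) = 2.487e+05 Pa.
Pipe B: V = Q/A = 0.00475/0.001069 = 4.442 m/s; Re = 1.251e+05; ε/D = 0.00198; Haaland → f = 0.02463; ΔP_B = f(L/D)(ρV²/2) = 2.217e+05 Pa.
ΔP_A/ΔP_B = 2.487e+05/2.217e+05 = 1.12.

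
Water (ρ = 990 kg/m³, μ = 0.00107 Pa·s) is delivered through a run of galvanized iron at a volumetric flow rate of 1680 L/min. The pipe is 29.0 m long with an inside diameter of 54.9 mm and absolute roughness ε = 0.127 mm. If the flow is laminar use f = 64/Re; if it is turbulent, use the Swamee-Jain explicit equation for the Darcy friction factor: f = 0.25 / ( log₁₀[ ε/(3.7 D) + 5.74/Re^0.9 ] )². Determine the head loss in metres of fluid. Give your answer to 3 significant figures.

h_f ≈ 93.1 m

Q = 1680 L/min = 1680/60000 = 0.028 m³/s.
Cross-sectional area A = πD²/4 = π(0.0549)²/4 = 0.002367 m²; mean velocity V = Q/A = 0.028/0.002367 = 11.83 m/s.
Reynolds number Re = ρVD/μ = 990 · 11.83 · 0.0549 / 0.00107 = 6.008e+05.
Re > 4000 → turbulent. Relative roughness ε/D = 0.000127/0.0549 = 0.00231. Swamee-Jain: f = 0.25/(log₁₀[0.00231/3.7 + 5.74/6.008e+05^0.9])² = 0.25/(log₁₀[0.000625 + 3.61e-05])² = 0.25/(-3.18)² = 0.02473.
Darcy-Weisbach: ΔP = f(L/D)(ρV²/2) = 0.02473·(29/0.0549)·(990·11.83²/2) = 0.02473·528.2·6.926e+04 = 9.047e+05 Pa.
Head loss h_f = ΔP/(ρg) = 9.047e+05/(990·9.81) = 93.1 m.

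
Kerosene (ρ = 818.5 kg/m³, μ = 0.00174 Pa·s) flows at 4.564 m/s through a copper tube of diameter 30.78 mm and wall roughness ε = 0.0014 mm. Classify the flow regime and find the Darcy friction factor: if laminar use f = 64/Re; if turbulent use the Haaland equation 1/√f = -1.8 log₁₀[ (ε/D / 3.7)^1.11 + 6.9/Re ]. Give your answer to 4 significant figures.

Re = ρVD/μ = 818.5·4.564·0.03078/0.00174 = 6.608e+04.
Re > 4000 → turbulent. ε/D = 1.4e-06/0.03078 = 4.55e-05; Haaland: 1/√f = -1.8 log₁₀[3.54e-06 + 0.000104] = 7.14, so f = 0.01961.

f ≈ 0.01961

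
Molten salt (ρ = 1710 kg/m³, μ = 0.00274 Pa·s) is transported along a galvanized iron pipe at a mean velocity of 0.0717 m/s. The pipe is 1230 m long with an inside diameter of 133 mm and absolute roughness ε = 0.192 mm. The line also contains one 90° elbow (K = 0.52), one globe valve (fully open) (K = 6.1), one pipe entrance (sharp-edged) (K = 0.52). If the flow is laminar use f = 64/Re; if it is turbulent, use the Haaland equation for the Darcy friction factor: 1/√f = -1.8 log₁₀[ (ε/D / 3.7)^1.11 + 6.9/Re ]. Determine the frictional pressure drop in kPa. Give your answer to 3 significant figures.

Reynolds number Re = ρVD/μ = 1710 · 0.0717 · 0.133 / 0.00274 = 5951.
Re > 4000 → turbulent. Relative roughness ε/D = 0.000192/0.133 = 0.00144. Haaland: 1/√f = -1.8 log₁₀[(0.00144/3.7)^1.11 + 6.9/5951] = -1.8 log₁₀[0.000165 + 0.00116] = 5.181, so f = 0.03726.
Total minor-loss coefficient ΣK = 1·0.52 + 1·6.1 + 1·0.52 = 7.14.
ΔP = [f·L/D + ΣK]·(ρV²/2) = [0.03726·1230/0.133 + 7.14]·(1710·0.0717²/2) = [344.6 + 7.14]·4.395 = 1546 Pa.
ΔP = 1546 Pa = 1.55 kPa.

ΔP ≈ 1.55 kPa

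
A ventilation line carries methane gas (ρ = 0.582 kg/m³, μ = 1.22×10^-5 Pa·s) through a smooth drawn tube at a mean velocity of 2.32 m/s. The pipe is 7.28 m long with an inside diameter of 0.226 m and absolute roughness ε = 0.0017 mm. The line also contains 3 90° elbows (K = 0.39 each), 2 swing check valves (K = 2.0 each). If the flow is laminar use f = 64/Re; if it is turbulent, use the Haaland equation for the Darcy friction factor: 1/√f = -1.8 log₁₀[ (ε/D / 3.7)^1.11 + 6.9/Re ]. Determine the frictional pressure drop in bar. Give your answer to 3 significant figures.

ΔP ≈ 9.33×10^-5 bar

Reynolds number Re = ρVD/μ = 0.582 · 2.32 · 0.226 / 1.22e-05 = 2.501e+04.
Re > 4000 → turbulent. Relative roughness ε/D = 1.7e-06/0.226 = 7.52e-06. Haaland: 1/√f = -1.8 log₁₀[(7.52e-06/3.7)^1.11 + 6.9/2.501e+04] = -1.8 log₁₀[4.81e-07 + 0.000276] = 6.405, so f = 0.02437.
Total minor-loss coefficient ΣK = 3·0.39 + 2·2 = 5.17.
ΔP = [f·L/D + ΣK]·(ρV²/2) = [0.02437·7.28/0.226 + 5.17]·(0.582·2.32²/2) = [0.7851 + 5.17]·1.566 = 9.327 Pa.
ΔP = 9.327 Pa = 9.33×10^-5 bar.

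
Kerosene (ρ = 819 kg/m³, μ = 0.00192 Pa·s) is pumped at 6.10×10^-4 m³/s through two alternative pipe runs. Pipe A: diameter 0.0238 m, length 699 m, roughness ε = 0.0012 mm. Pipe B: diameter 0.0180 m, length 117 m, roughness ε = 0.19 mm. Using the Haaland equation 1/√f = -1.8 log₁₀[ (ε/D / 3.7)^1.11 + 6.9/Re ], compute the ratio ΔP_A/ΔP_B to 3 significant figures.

ΔP_A/ΔP_B ≈ 1.01

Pipe A: V = Q/A = 0.00061/0.0004449 = 1.371 m/s; Re = 1.392e+04; ε/D = 5.04e-05; Haaland → f = 0.02832; ΔP_A = f(L/D)(ρV²/2) = 6.403e+05 Pa.
Pipe B: V = Q/A = 0.00061/0.0002545 = 2.397 m/s; Re = 1.841e+04; ε/D = 0.0106; Haaland → f = 0.04148; ΔP_B = f(L/D)(ρV²/2) = 6.345e+05 Pa.
ΔP_A/ΔP_B = 6.403e+05/6.345e+05 = 1.01.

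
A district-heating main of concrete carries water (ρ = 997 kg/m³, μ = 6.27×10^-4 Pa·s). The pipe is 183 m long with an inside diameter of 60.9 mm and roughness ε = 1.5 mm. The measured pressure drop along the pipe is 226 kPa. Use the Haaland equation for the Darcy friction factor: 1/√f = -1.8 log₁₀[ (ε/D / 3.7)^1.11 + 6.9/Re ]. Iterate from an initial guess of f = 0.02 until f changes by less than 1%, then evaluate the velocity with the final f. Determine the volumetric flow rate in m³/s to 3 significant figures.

Q ≈ 0.00491 m³/s

Rearranging Darcy-Weisbach: V = √(2·ΔP·D/(f·L·ρ)). With ε/D = 0.0015/0.0609 = 0.0246, iterate starting from f = 0.02:
  f = 0.02 → V = √(2·2.26e+05·0.0609/(0.02·183·997)) = 2.747 m/s; Re = ρVD/μ = 2.66e+05; f → 0.053
  f = 0.053 → V = 1.687 m/s; Re = 1.634e+05; f → 0.05308
Converged (Δf/f < 1%). With the final f = 0.05308: V = √(2·2.26e+05·0.0609/(0.05308·183·997)) = 1.686 m/s.
Q = V·A = 1.686·(π/4·0.0609²) = 0.004911 m³/s = 0.00491 m³/s.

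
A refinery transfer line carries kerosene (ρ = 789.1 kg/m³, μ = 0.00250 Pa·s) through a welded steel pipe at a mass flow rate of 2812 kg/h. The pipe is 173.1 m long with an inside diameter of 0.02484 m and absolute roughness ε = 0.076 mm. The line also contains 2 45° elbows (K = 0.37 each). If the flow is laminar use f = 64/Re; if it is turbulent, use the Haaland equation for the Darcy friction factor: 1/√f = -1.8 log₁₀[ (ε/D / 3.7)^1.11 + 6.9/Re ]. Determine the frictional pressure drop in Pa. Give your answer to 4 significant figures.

ΔP ≈ 371600 Pa

ṁ = 2812 kg/h = 2812/3600 = 0.7811 kg/s.
A = πD²/4 = π(0.02484)²/4 = 0.0004846 m²; mean velocity V = ṁ/(ρA) = 0.7811/(789.1 · 0.0004846) = 2.043 m/s.
Reynolds number Re = ρVD/μ = 789.1 · 2.043 · 0.02484 / 0.0025 = 1.602e+04.
Re > 4000 → turbulent. Relative roughness ε/D = 7.6e-05/0.02484 = 0.00306. Haaland: 1/√f = -1.8 log₁₀[(0.00306/3.7)^1.11 + 6.9/1.602e+04] = -1.8 log₁₀[0.000379 + 0.000431] = 5.565, so f = 0.03229.
Total minor-loss coefficient ΣK = 2·0.37 = 0.74.
ΔP = [f·L/D + ΣK]·(ρV²/2) = [0.03229·173.1/0.02484 + 0.74]·(789.1·2.043²/2) = [225 + 0.74]·1646 = 3.716e+05 Pa.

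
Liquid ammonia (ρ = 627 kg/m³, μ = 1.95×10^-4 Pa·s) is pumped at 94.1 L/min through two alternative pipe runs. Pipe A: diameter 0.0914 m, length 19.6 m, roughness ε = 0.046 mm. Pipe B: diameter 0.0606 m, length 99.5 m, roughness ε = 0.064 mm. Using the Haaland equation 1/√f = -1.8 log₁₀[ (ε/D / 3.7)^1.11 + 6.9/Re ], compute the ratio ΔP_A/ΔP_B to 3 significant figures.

Pipe A: V = Q/A = 0.001568/0.006561 = 0.239 m/s; Re = 7.025e+04; ε/D = 0.000503; Haaland → f = 0.02109; ΔP_A = f(L/D)(ρV²/2) = 80.99 Pa.
Pipe B: V = Q/A = 0.001568/0.002884 = 0.5438 m/s; Re = 1.06e+05; ε/D = 0.00106; Haaland → f = 0.02205; ΔP_B = f(L/D)(ρV²/2) = 3356 Pa.
ΔP_A/ΔP_B = 80.99/3356 = 0.0241.

ΔP_A/ΔP_B ≈ 0.0241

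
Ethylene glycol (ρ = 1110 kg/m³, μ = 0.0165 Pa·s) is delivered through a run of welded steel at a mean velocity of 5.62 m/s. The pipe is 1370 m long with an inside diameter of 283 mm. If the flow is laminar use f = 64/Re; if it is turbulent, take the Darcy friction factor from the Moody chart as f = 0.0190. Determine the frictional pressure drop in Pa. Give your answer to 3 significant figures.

Reynolds number Re = ρVD/μ = 1110 · 5.62 · 0.283 / 0.0165 = 1.07e+05.
Re > 4000 → turbulent; use the Moody-chart value f = 0.0190.
Darcy-Weisbach: ΔP = f(L/D)(ρV²/2) = 0.019·(1370/0.283)·(1110·5.62²/2) = 0.019·4841·1.753e+04 = 1.612e+06 Pa.

ΔP ≈ 1.61×10^6 Pa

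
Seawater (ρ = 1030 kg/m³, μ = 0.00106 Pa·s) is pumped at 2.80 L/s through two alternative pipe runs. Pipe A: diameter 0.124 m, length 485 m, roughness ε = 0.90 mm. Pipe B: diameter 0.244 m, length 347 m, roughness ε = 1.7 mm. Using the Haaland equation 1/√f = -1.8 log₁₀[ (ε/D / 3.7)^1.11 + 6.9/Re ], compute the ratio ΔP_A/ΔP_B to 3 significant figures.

Pipe A: V = Q/A = 0.0028/0.01208 = 0.2319 m/s; Re = 2.794e+04; ε/D = 0.00726; Haaland → f = 0.03649; ΔP_A = f(L/D)(ρV²/2) = 3951 Pa.
Pipe B: V = Q/A = 0.0028/0.04676 = 0.05988 m/s; Re = 1.42e+04; ε/D = 0.00697; Haaland → f = 0.03814; ΔP_B = f(L/D)(ρV²/2) = 100.2 Pa.
ΔP_A/ΔP_B = 3951/100.2 = 39.4.

ΔP_A/ΔP_B ≈ 39.4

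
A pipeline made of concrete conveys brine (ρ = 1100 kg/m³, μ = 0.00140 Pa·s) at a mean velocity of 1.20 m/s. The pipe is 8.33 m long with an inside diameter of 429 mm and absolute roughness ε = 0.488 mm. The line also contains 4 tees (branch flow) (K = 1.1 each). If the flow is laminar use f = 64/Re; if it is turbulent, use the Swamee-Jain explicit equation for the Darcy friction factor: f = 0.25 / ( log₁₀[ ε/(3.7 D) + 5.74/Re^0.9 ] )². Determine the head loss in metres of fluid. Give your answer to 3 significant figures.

Reynolds number Re = ρVD/μ = 1100 · 1.2 · 0.429 / 0.0014 = 4.045e+05.
Re > 4000 → turbulent. Relative roughness ε/D = 0.000488/0.429 = 0.00114. Swamee-Jain: f = 0.25/(log₁₀[0.00114/3.7 + 5.74/4.045e+05^0.9])² = 0.25/(log₁₀[0.000307 + 5.16e-05])² = 0.25/(-3.445)² = 0.02107.
Total minor-loss coefficient ΣK = 4·1.1 = 4.4.
ΔP = [f·L/D + ΣK]·(ρV²/2) = [0.02107·8.33/0.429 + 4.4]·(1100·1.2²/2) = [0.4091 + 4.4]·792 = 3809 Pa.
Head loss h_f = ΔP/(ρg) = 3809/(1100·9.81) = 0.353 m.

h_f ≈ 0.353 m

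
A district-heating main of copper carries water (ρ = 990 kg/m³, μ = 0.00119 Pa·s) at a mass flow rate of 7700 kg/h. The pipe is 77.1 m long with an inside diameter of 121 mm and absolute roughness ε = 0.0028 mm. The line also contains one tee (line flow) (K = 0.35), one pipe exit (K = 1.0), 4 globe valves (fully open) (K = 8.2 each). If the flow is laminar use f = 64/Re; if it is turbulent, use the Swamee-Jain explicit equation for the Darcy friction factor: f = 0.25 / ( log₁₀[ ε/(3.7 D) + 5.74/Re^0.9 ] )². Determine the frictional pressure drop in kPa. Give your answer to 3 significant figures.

ΔP ≈ 0.889 kPa

ṁ = 7700 kg/h = 7700/3600 = 2.139 kg/s.
A = πD²/4 = π(0.121)²/4 = 0.0115 m²; mean velocity V = ṁ/(ρA) = 2.139/(990 · 0.0115) = 0.1879 m/s.
Reynolds number Re = ρVD/μ = 990 · 0.1879 · 0.121 / 0.00119 = 1.891e+04.
Re > 4000 → turbulent. Relative roughness ε/D = 2.8e-06/0.121 = 2.31e-05. Swamee-Jain: f = 0.25/(log₁₀[2.31e-05/3.7 + 5.74/1.891e+04^0.9])² = 0.25/(log₁₀[6.25e-06 + 0.000812])² = 0.25/(-3.087)² = 0.02624.
Total minor-loss coefficient ΣK = 1·0.35 + 1·1 + 4·8.2 = 34.1.
ΔP = [f·L/D + ΣK]·(ρV²/2) = [0.02624·77.1/0.121 + 34.1]·(990·0.1879²/2) = [16.72 + 34.1]·17.47 = 888.9 Pa.
ΔP = 888.9 Pa = 0.889 kPa.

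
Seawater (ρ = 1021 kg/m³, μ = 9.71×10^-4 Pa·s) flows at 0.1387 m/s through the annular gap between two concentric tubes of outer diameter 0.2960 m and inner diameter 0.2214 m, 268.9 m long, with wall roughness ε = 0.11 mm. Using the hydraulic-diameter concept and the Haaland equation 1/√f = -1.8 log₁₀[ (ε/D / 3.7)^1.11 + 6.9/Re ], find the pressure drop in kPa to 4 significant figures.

ΔP ≈ 1.140 kPa

Hydraulic diameter D_h = 4A/P = D_o - D_i = 0.296 - 0.2214 = 0.0746 m.
Re = ρVD_h/μ = 1021·0.1387·0.0746/0.000971 = 1.088e+04.
ε/D_h = 0.00011/0.0746 = 0.00147; Haaland gives 1/√f = -1.8 log₁₀[0.000168+0.000634] = 5.572, so f = 0.03221.
ΔP = f(L/D_h)(ρV²/2) = 0.03221·268.9/0.0746·9.821 = 1140 Pa.
ΔP = 1.140 kPa.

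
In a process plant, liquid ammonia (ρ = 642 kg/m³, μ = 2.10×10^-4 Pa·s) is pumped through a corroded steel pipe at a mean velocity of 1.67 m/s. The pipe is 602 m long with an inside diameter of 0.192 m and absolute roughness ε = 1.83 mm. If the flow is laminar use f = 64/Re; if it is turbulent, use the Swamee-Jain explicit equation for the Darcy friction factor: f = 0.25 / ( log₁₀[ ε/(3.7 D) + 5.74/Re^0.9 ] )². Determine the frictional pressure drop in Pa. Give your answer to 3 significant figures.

ΔP ≈ 105000 Pa

Reynolds number Re = ρVD/μ = 642 · 1.67 · 0.192 / 0.00021 = 9.802e+05.
Re > 4000 → turbulent. Relative roughness ε/D = 0.00183/0.192 = 0.00953. Swamee-Jain: f = 0.25/(log₁₀[0.00953/3.7 + 5.74/9.802e+05^0.9])² = 0.25/(log₁₀[0.00258 + 2.33e-05])² = 0.25/(-2.585)² = 0.03741.
Darcy-Weisbach: ΔP = f(L/D)(ρV²/2) = 0.03741·(602/0.192)·(642·1.67²/2) = 0.03741·3135·895.2 = 1.05e+05 Pa.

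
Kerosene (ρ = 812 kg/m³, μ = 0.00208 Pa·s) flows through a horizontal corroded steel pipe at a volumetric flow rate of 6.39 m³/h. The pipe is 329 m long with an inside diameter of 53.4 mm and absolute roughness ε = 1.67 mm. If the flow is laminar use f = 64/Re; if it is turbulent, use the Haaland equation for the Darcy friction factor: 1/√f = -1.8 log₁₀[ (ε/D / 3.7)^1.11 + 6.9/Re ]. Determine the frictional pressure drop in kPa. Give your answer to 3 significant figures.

Q = 6.39 m³/h = 6.39/3600 = 0.001775 m³/s.
Cross-sectional area A = πD²/4 = π(0.0534)²/4 = 0.00224 m²; mean velocity V = Q/A = 0.001775/0.00224 = 0.7925 m/s.
Reynolds number Re = ρVD/μ = 812 · 0.7925 · 0.0534 / 0.00208 = 1.652e+04.
Re > 4000 → turbulent. Relative roughness ε/D = 0.00167/0.0534 = 0.0313. Haaland: 1/√f = -1.8 log₁₀[(0.0313/3.7)^1.11 + 6.9/1.652e+04] = -1.8 log₁₀[0.005 + 0.000418] = 4.079, so f = 0.0601.
Darcy-Weisbach: ΔP = f(L/D)(ρV²/2) = 0.0601·(329/0.0534)·(812·0.7925²/2) = 0.0601·6161·255 = 9.442e+04 Pa.
ΔP = 9.442e+04 Pa = 94.4 kPa.

ΔP ≈ 94.4 kPa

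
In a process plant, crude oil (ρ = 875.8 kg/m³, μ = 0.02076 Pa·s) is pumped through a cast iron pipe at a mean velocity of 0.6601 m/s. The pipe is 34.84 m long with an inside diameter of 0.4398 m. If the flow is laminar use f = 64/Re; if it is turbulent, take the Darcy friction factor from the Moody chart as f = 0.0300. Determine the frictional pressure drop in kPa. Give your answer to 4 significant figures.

ΔP ≈ 0.4535 kPa

Reynolds number Re = ρVD/μ = 875.8 · 0.6601 · 0.4398 / 0.0208 = 1.225e+04.
Re > 4000 → turbulent; use the Moody-chart value f = 0.0300.
Darcy-Weisbach: ΔP = f(L/D)(ρV²/2) = 0.03·(34.84/0.4398)·(875.8·0.6601²/2) = 0.03·79.22·190.8 = 453.5 Pa.
ΔP = 453.5 Pa = 0.4535 kPa.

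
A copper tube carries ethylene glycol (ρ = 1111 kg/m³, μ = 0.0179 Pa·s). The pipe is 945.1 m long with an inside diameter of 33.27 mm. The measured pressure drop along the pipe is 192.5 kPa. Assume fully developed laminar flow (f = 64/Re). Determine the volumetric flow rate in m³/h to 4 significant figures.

Q ≈ 1.232 m³/h

For laminar flow, f = 64/Re with Re = ρVD/μ, so Darcy-Weisbach reduces to ΔP = 32μLV/D². Solving for V: V = ΔP·D²/(32μL) = 1.925e+05·(0.03327)²/(32·0.0179·945.1) = 0.3936 m/s.
Check: Re = ρVD/μ = 1111·0.3936·0.03327/0.0179 = 812.8 < 2300, so the laminar assumption holds.
Q = V·A = 0.3936·(π/4·0.03327²) = 0.0003422 m³/s = 1.232 m³/h.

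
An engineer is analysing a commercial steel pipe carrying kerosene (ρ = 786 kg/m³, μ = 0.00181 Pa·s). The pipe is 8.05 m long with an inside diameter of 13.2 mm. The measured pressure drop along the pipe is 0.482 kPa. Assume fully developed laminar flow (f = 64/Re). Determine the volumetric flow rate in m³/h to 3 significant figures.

Q ≈ 0.0887 m³/h

For laminar flow, f = 64/Re with Re = ρVD/μ, so Darcy-Weisbach reduces to ΔP = 32μLV/D². Solving for V: V = ΔP·D²/(32μL) = 482·(0.0132)²/(32·0.00181·8.05) = 0.1801 m/s.
Check: Re = ρVD/μ = 786·0.1801·0.0132/0.00181 = 1032 < 2300, so the laminar assumption holds.
Q = V·A = 0.1801·(π/4·0.0132²) = 2.465e-05 m³/s = 0.0887 m³/h.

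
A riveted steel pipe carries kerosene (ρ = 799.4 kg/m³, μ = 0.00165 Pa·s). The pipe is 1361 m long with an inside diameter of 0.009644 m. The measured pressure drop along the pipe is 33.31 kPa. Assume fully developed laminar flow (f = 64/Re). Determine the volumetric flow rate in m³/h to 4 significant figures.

For laminar flow, f = 64/Re with Re = ρVD/μ, so Darcy-Weisbach reduces to ΔP = 32μLV/D². Solving for V: V = ΔP·D²/(32μL) = 3.331e+04·(0.009644)²/(32·0.00165·1361) = 0.04311 m/s.
Check: Re = ρVD/μ = 799.4·0.04311·0.009644/0.00165 = 201.4 < 2300, so the laminar assumption holds.
Q = V·A = 0.04311·(π/4·0.009644²) = 3.149e-06 m³/s = 0.01134 m³/h.

Q ≈ 0.01134 m³/h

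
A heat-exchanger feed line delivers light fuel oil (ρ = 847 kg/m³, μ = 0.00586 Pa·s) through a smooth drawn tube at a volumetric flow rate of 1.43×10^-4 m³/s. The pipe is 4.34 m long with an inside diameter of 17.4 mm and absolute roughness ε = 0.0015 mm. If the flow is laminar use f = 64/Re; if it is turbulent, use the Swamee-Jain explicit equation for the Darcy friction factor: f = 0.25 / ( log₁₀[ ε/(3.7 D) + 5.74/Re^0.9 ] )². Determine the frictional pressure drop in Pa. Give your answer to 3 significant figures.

Cross-sectional area A = πD²/4 = π(0.0174)²/4 = 0.0002378 m²; mean velocity V = Q/A = 0.000143/0.0002378 = 0.6014 m/s.
Reynolds number Re = ρVD/μ = 847 · 0.6014 · 0.0174 / 0.00586 = 1512.
Re < 2300 → laminar flow, so f = 64/Re = 64/1512 = 0.04232 (the turbulent correlation is not needed).
Darcy-Weisbach: ΔP = f(L/D)(ρV²/2) = 0.04232·(4.34/0.0174)·(847·0.6014²/2) = 0.04232·249.4·153.2 = 1617 Pa.

ΔP ≈ 1620 Pa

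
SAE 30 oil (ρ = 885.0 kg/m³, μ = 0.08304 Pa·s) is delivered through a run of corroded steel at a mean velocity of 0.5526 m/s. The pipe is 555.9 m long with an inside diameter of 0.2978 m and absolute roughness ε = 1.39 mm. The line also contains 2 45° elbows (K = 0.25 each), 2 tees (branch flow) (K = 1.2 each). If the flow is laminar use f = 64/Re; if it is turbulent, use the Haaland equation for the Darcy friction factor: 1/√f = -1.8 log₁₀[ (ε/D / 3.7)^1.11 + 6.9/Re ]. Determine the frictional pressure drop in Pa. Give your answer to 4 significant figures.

Reynolds number Re = ρVD/μ = 885 · 0.5526 · 0.2978 / 0.083 = 1754.
Re < 2300 → laminar flow, so f = 64/Re = 64/1754 = 0.03649 (the turbulent correlation is not needed).
Total minor-loss coefficient ΣK = 2·0.25 + 2·1.2 = 2.9.
ΔP = [f·L/D + ΣK]·(ρV²/2) = [0.03649·555.9/0.2978 + 2.9]·(885·0.5526²/2) = [68.12 + 2.9]·135.1 = 9596 Pa.

ΔP ≈ 9596 Pa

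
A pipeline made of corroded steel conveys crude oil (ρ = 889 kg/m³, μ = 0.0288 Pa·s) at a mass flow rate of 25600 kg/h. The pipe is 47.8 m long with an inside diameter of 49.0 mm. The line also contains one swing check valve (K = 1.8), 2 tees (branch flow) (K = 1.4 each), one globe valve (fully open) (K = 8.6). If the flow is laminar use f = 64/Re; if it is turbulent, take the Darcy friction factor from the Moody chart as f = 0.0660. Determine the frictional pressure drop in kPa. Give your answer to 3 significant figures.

ΔP ≈ 621 kPa

ṁ = 25600 kg/h = 25600/3600 = 7.111 kg/s.
A = πD²/4 = π(0.049)²/4 = 0.001886 m²; mean velocity V = ṁ/(ρA) = 7.111/(889 · 0.001886) = 4.242 m/s.
Reynolds number Re = ρVD/μ = 889 · 4.242 · 0.049 / 0.0288 = 6416.
Re > 4000 → turbulent; use the Moody-chart value f = 0.0660.
Total minor-loss coefficient ΣK = 1·1.8 + 2·1.4 + 1·8.6 = 13.2.
ΔP = [f·L/D + ΣK]·(ρV²/2) = [0.066·47.8/0.049 + 13.2]·(889·4.242²/2) = [64.38 + 13.2]·7998 = 6.205e+05 Pa.
ΔP = 6.205e+05 Pa = 621 kPa.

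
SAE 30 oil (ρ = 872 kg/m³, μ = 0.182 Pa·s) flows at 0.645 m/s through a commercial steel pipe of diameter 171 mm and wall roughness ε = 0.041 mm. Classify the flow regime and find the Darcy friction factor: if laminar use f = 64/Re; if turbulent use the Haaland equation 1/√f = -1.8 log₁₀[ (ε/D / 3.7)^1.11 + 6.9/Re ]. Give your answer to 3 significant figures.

Re = ρVD/μ = 872·0.645·0.171/0.182 = 528.4.
Re < 2300 → laminar, so f = 64/Re = 0.1211 (roughness is irrelevant in laminar flow).

f ≈ 0.121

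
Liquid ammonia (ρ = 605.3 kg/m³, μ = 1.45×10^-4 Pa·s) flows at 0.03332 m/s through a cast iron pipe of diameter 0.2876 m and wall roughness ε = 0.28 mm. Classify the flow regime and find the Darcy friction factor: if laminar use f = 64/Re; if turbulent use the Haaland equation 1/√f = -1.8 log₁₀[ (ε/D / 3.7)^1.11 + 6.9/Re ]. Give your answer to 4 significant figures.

Re = ρVD/μ = 605.3·0.03332·0.2876/0.000145 = 4e+04.
Re > 4000 → turbulent. ε/D = 0.00028/0.2876 = 0.000974; Haaland: 1/√f = -1.8 log₁₀[0.000106 + 0.000172] = 6.399, so f = 0.02442.

f ≈ 0.02442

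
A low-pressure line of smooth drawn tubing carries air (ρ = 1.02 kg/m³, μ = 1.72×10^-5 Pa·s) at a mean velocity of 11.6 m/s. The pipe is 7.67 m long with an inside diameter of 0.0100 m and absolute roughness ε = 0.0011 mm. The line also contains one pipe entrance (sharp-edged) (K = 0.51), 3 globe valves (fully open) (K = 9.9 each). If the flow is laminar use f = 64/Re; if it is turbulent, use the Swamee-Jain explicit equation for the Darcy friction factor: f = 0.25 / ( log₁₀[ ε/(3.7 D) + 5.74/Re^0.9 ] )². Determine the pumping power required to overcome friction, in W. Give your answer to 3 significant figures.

Reynolds number Re = ρVD/μ = 1.02 · 11.6 · 0.01 / 1.72e-05 = 6879.
Re > 4000 → turbulent. Relative roughness ε/D = 1.1e-06/0.01 = 0.00011. Swamee-Jain: f = 0.25/(log₁₀[0.00011/3.7 + 5.74/6879^0.9])² = 0.25/(log₁₀[2.97e-05 + 0.00202])² = 0.25/(-2.689)² = 0.03459.
Total minor-loss coefficient ΣK = 1·0.51 + 3·9.9 = 30.2.
ΔP = [f·L/D + ΣK]·(ρV²/2) = [0.03459·7.67/0.01 + 30.2]·(1.02·11.6²/2) = [26.53 + 30.2]·68.63 = 3894 Pa.
Q = V·A = 11.6·7.854e-05 = 0.0009111 m³/s.
Pumping power P = QΔP = 0.0009111·3894 = 3.547 W = 3.55 W.

P ≈ 3.55 W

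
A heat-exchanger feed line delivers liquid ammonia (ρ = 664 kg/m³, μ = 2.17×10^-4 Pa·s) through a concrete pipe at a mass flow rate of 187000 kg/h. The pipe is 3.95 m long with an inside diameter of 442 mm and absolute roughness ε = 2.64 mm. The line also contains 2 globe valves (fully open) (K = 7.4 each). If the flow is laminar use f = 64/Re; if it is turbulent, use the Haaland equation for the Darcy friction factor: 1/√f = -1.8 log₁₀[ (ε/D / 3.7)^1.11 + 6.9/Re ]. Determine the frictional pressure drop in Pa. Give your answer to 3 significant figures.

ṁ = 187000 kg/h = 187000/3600 = 51.94 kg/s.
A = πD²/4 = π(0.442)²/4 = 0.1534 m²; mean velocity V = ṁ/(ρA) = 51.94/(664 · 0.1534) = 0.5098 m/s.
Reynolds number Re = ρVD/μ = 664 · 0.5098 · 0.442 / 0.000217 = 6.896e+05.
Re > 4000 → turbulent. Relative roughness ε/D = 0.00264/0.442 = 0.00597. Haaland: 1/√f = -1.8 log₁₀[(0.00597/3.7)^1.11 + 6.9/6.896e+05] = -1.8 log₁₀[0.000796 + 1e-05] = 5.569, so f = 0.03225.
Total minor-loss coefficient ΣK = 2·7.4 = 14.8.
ΔP = [f·L/D + ΣK]·(ρV²/2) = [0.03225·3.95/0.442 + 14.8]·(664·0.5098²/2) = [0.2882 + 14.8]·86.3 = 1302 Pa.

ΔP ≈ 1300 Pa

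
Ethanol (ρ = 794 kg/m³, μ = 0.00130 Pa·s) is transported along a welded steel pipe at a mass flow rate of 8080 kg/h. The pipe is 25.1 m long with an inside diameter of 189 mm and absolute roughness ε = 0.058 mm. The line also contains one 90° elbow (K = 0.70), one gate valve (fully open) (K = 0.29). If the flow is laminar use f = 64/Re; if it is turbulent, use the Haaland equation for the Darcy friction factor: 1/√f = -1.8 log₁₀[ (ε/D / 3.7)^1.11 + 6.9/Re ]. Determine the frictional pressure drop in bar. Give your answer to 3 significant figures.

ΔP ≈ 2.01×10^-4 bar

ṁ = 8080 kg/h = 8080/3600 = 2.244 kg/s.
A = πD²/4 = π(0.189)²/4 = 0.02806 m²; mean velocity V = ṁ/(ρA) = 2.244/(794 · 0.02806) = 0.1008 m/s.
Reynolds number Re = ρVD/μ = 794 · 0.1008 · 0.189 / 0.0013 = 1.163e+04.
Re > 4000 → turbulent. Relative roughness ε/D = 5.8e-05/0.189 = 0.000307. Haaland: 1/√f = -1.8 log₁₀[(0.000307/3.7)^1.11 + 6.9/1.163e+04] = -1.8 log₁₀[2.95e-05 + 0.000593] = 5.77, so f = 0.03003.
Total minor-loss coefficient ΣK = 1·0.7 + 1·0.29 = 0.99.
ΔP = [f·L/D + ΣK]·(ρV²/2) = [0.03003·25.1/0.189 + 0.99]·(794·0.1008²/2) = [3.989 + 0.99]·4.03 = 20.07 Pa.
ΔP = 20.07 Pa = 2.01×10^-4 bar.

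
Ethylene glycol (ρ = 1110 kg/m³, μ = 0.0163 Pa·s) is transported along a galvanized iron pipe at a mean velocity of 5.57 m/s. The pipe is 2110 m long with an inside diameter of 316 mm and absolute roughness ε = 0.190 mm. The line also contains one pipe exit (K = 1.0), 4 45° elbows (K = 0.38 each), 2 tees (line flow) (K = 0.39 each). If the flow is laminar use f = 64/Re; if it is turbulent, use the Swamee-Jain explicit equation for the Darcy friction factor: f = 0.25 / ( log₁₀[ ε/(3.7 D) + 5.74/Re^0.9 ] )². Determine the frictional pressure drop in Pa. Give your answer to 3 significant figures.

ΔP ≈ 2.40×10^6 Pa

Reynolds number Re = ρVD/μ = 1110 · 5.57 · 0.316 / 0.0163 = 1.199e+05.
Re > 4000 → turbulent. Relative roughness ε/D = 0.00019/0.316 = 0.000601. Swamee-Jain: f = 0.25/(log₁₀[0.000601/3.7 + 5.74/1.199e+05^0.9])² = 0.25/(log₁₀[0.000163 + 0.000154])² = 0.25/(-3.499)² = 0.02042.
Total minor-loss coefficient ΣK = 1·1 + 4·0.38 + 2·0.39 = 3.3.
ΔP = [f·L/D + ΣK]·(ρV²/2) = [0.02042·2110/0.316 + 3.3]·(1110·5.57²/2) = [136.3 + 3.3]·1.722e+04 = 2.404e+06 Pa.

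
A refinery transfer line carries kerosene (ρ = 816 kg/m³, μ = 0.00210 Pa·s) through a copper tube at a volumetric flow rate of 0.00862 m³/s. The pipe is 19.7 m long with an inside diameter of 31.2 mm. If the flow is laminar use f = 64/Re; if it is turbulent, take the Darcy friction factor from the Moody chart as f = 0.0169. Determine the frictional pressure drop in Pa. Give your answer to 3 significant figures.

ΔP ≈ 553000 Pa

Cross-sectional area A = πD²/4 = π(0.0312)²/4 = 0.0007645 m²; mean velocity V = Q/A = 0.00862/0.0007645 = 11.27 m/s.
Reynolds number Re = ρVD/μ = 816 · 11.27 · 0.0312 / 0.0021 = 1.367e+05.
Re > 4000 → turbulent; use the Moody-chart value f = 0.0169.
Darcy-Weisbach: ΔP = f(L/D)(ρV²/2) = 0.0169·(19.7/0.0312)·(816·11.27²/2) = 0.0169·631.4·5.187e+04 = 5.534e+05 Pa.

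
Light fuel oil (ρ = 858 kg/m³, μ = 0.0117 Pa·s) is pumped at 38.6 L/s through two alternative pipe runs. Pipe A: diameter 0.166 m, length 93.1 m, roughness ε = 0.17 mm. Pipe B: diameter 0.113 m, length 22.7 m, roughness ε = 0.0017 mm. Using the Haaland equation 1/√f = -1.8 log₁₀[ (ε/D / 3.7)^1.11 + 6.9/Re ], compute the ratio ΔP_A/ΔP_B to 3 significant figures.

ΔP_A/ΔP_B ≈ 0.710

Pipe A: V = Q/A = 0.0386/0.02164 = 1.784 m/s; Re = 2.171e+04; ε/D = 0.00102; Haaland → f = 0.02724; ΔP_A = f(L/D)(ρV²/2) = 2.085e+04 Pa.
Pipe B: V = Q/A = 0.0386/0.01003 = 3.849 m/s; Re = 3.189e+04; ε/D = 1.5e-05; Haaland → f = 0.02301; ΔP_B = f(L/D)(ρV²/2) = 2.937e+04 Pa.
ΔP_A/ΔP_B = 2.085e+04/2.937e+04 = 0.710.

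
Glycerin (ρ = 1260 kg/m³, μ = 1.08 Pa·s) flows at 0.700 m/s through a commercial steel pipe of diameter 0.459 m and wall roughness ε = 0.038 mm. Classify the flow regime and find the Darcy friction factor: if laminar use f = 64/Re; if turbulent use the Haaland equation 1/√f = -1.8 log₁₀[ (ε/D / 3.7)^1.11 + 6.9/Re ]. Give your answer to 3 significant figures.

Re = ρVD/μ = 1260·0.7·0.459/1.08 = 374.9.
Re < 2300 → laminar, so f = 64/Re = 0.1707 (roughness is irrelevant in laminar flow).

f ≈ 0.171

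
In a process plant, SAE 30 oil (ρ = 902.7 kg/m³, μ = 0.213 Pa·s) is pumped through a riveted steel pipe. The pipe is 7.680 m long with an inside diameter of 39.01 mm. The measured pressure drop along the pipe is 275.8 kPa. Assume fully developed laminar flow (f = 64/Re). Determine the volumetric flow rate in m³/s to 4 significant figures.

Q ≈ 0.009583 m³/s

For laminar flow, f = 64/Re with Re = ρVD/μ, so Darcy-Weisbach reduces to ΔP = 32μLV/D². Solving for V: V = ΔP·D²/(32μL) = 2.758e+05·(0.03901)²/(32·0.213·7.68) = 8.018 m/s.
Check: Re = ρVD/μ = 902.7·8.018·0.03901/0.213 = 1326 < 2300, so the laminar assumption holds.
Q = V·A = 8.018·(π/4·0.03901²) = 0.009583 m³/s = 0.009583 m³/s.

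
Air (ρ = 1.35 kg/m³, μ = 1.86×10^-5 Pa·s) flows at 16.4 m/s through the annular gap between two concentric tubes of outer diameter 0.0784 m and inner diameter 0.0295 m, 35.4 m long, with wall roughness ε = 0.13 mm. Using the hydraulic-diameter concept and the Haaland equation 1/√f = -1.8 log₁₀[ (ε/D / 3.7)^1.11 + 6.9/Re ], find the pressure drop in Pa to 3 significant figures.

ΔP ≈ 3610 Pa

Hydraulic diameter D_h = 4A/P = D_o - D_i = 0.0784 - 0.0295 = 0.0489 m.
Re = ρVD_h/μ = 1.35·16.4·0.0489/1.86e-05 = 5.821e+04.
ε/D_h = 0.00013/0.0489 = 0.00266; Haaland gives 1/√f = -1.8 log₁₀[0.000324+0.000119] = 6.037, so f = 0.02744.
ΔP = f(L/D_h)(ρV²/2) = 0.02744·35.4/0.0489·181.5 = 3606 Pa.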